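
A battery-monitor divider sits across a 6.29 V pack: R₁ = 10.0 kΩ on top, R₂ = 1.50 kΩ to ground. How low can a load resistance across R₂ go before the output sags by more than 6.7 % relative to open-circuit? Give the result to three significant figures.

R_L(min) ≈ 18.2 kΩ

Output resistance R_th = R₁‖R₂ = (10.0 × 1.50)/11.50 = 1.304 kΩ.
The fractional drop is R_th/(R_th + R_L); requiring this ≤ 0.0670 gives R_L ≥ R_th(1/0.0670 − 1) = 1.304 × 13.93 = 18.2 kΩ.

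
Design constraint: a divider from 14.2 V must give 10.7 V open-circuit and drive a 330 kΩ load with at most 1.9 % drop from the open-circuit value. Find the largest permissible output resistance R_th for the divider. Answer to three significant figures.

Loading drop = R_th/(R_th + R_L) ≤ 0.0190, so R_th ≤ R_L · ε/(1−ε) = 330 kΩ × 0.0190/0.9810 = 6.39 kΩ.

R_th ≤ 6.39 kΩ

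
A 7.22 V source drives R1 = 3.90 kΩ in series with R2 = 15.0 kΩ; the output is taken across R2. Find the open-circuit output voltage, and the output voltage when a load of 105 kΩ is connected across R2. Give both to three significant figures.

Unloaded: 5.73 V; loaded: 5.57 V

Open-circuit: V = 7.22 × 15.0/(3.90 + 15.0) = 5.73 V.
With the load, R2 becomes R2‖R_L = 13.12 kΩ, so V = 7.22 × 13.12/17.02 = 5.57 V.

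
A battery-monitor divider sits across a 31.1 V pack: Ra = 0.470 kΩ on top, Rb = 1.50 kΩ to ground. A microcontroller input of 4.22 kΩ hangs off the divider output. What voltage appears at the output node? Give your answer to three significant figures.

V_out ≈ 21.8 V

The load sits in parallel with Rb: Rb‖R_L = (1500 × 4220) / (1500 + 4220) = 1107 Ω.
V_out = 31.1 × 1107 / (470 + 1107) = 31.1 × 1107/1577 = 21.8 V.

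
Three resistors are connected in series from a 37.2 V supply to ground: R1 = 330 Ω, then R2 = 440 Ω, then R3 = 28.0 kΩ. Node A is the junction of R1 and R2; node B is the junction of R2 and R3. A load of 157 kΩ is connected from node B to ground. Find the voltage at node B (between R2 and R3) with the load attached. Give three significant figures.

At node B, R3 is in parallel with the load: R3‖R_L = 23760 Ω.
Below node A the resistance is R2 + (R3‖R_L) = 24200 Ω, so V_A = 37.2 × 24200/24530 = 36.70 V.
Then V_B = V_A × (R3‖R_L)/(R2 + R3‖R_L) = 36.70 × 23760/24200 = 36.0 V.

V ≈ 36.0 V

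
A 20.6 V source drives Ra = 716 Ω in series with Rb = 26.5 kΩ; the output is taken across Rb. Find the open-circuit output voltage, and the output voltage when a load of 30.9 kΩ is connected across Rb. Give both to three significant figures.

Open-circuit: V = 20.6 × 26500/(716 + 26500) = 20.1 V.
With the load, Rb becomes Rb‖R_L = 14270 Ω, so V = 20.6 × 14270/14980 = 19.6 V.

Unloaded: 20.1 V; loaded: 19.6 V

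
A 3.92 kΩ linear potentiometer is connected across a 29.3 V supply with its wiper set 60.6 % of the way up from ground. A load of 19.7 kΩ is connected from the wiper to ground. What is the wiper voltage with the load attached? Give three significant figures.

The wiper splits the pot into (1−α)R = 1.544 kΩ above and αR = 2.376 kΩ below.
Lower section ‖ load = 2.120 kΩ.
V_wiper = 29.3 × 2.120/(1.544 + 2.120) = 17.0 V.

V ≈ 17.0 V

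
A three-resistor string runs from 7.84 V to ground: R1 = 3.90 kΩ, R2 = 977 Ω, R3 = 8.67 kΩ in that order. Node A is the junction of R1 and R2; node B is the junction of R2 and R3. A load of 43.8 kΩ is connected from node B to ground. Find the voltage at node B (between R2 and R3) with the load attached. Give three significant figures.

At node B, R3 is in parallel with the load: R3‖R_L = 7237 Ω.
Below node A the resistance is R2 + (R3‖R_L) = 8214 Ω, so V_A = 7.84 × 8214/12110 = 5.316 V.
Then V_B = V_A × (R3‖R_L)/(R2 + R3‖R_L) = 5.316 × 7237/8214 = 4.68 V.

V ≈ 4.68 V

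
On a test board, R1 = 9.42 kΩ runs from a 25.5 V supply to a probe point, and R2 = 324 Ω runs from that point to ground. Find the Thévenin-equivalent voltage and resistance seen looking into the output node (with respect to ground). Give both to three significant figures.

V_th = 0.848 V, R_th = 313 Ω

V_th is the open-circuit tap voltage: 25.5 × 324/(9420 + 324) = 0.848 V.
With the supply zeroed, R1 and R2 appear in parallel from the tap: R_th = R1‖R2 = (9420 × 324)/9744 = 313 Ω.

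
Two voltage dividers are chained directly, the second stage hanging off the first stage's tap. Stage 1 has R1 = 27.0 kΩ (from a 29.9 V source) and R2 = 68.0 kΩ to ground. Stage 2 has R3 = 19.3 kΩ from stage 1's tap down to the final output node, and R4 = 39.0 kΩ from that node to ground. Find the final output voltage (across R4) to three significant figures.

V_out ≈ 10.8 V

Stage 2 presents R3+R4 = 58.30 kΩ as a load on stage 1's tap.
Stage 1's lower leg becomes R2‖(R3+R4) = 31.39 kΩ, so V_mid = 29.9 × 31.39/58.39 = 16.07 V.
Stage 2 is itself unloaded: V_out = V_mid × R4/(R3+R4) = 16.07 × 39.0/58.30 = 10.8 V.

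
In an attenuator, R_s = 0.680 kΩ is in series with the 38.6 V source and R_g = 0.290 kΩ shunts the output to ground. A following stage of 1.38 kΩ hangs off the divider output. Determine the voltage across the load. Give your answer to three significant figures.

V_out ≈ 10.1 V

The load sits in parallel with R_g: R_g‖R_L = (290 × 1380) / (290 + 1380) = 239.6 Ω.
V_out = 38.6 × 239.6 / (680 + 239.6) = 38.6 × 239.6/919.6 = 10.1 V.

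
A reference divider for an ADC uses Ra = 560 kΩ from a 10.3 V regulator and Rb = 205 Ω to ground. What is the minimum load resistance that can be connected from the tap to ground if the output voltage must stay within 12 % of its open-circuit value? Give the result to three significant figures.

Output resistance R_th = Ra‖Rb = (560000 × 205)/560200 = 204.9 Ω.
The fractional drop is R_th/(R_th + R_L); requiring this ≤ 0.120 gives R_L ≥ R_th(1/0.120 − 1) = 204.9 × 7.333 = 1.50 kΩ.

R_L(min) ≈ 1.50 kΩ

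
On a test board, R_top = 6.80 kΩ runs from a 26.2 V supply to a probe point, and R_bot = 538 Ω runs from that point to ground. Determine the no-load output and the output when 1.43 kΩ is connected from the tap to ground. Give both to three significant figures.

Open-circuit: V = 26.2 × 538/(6800 + 538) = 1.92 V.
With the load, R_bot becomes R_bot‖R_L = 390.9 Ω, so V = 26.2 × 390.9/7191 = 1.42 V.

Unloaded: 1.92 V; loaded: 1.42 V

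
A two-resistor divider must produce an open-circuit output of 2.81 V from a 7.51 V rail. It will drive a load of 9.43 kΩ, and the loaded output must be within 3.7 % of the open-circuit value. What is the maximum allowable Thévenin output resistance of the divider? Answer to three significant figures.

Loading drop = R_th/(R_th + R_L) ≤ 0.0370, so R_th ≤ R_L · ε/(1−ε) = 9.43 kΩ × 0.0370/0.9630 = 362 Ω.

R_th ≤ 362 Ω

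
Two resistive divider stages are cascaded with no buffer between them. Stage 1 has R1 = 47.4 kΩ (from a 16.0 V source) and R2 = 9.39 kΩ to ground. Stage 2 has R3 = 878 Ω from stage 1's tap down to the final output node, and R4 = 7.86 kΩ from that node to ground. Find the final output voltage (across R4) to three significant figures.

V_out ≈ 1.25 V

Stage 2 presents R3+R4 = 8738 Ω as a load on stage 1's tap.
Stage 1's lower leg becomes R2‖(R3+R4) = 4526 Ω, so V_mid = 16.0 × 4526/51930 = 1.395 V.
Stage 2 is itself unloaded: V_out = V_mid × R4/(R3+R4) = 1.395 × 7860/8738 = 1.25 V.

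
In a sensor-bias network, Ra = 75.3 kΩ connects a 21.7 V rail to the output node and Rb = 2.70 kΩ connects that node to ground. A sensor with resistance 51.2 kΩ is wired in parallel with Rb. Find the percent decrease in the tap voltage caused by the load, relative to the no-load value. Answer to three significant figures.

4.84 %

The divider's output (Thévenin) resistance is Ra‖Rb = 2.607 kΩ.
Fractional drop under load = R_th/(R_th + R_L) = 2.607 / (2.607 + 51.2) = 0.04844.
So the output falls by 4.84 %.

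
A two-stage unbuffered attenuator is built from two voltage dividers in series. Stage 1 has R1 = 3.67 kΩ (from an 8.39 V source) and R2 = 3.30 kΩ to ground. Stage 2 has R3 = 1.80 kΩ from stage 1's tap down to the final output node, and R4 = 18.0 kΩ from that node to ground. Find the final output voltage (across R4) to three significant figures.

V_out ≈ 3.32 V

Stage 2 presents R3+R4 = 19.80 kΩ as a load on stage 1's tap.
Stage 1's lower leg becomes R2‖(R3+R4) = 2.829 kΩ, so V_mid = 8.39 × 2.829/6.499 = 3.652 V.
Stage 2 is itself unloaded: V_out = V_mid × R4/(R3+R4) = 3.652 × 18.0/19.80 = 3.32 V.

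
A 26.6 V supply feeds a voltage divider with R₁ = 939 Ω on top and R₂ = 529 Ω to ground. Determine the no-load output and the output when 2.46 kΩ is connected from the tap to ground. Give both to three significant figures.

Open-circuit: V = 26.6 × 529/(939 + 529) = 9.59 V.
With the load, R₂ becomes R₂‖R_L = 435.4 Ω, so V = 26.6 × 435.4/1374 = 8.43 V.

Unloaded: 9.59 V; loaded: 8.43 V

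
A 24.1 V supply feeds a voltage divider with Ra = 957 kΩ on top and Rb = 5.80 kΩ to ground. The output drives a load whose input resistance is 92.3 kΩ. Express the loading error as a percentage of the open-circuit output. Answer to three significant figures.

5.88 %

The divider's output (Thévenin) resistance is Ra‖Rb = 5.765 kΩ.
Fractional drop under load = R_th/(R_th + R_L) = 5.765 / (5.765 + 92.3) = 0.05879.
So the output falls by 5.88 %.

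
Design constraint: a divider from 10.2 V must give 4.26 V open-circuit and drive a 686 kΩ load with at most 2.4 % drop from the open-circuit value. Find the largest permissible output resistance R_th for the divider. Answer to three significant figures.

R_th ≤ 16.9 kΩ

Loading drop = R_th/(R_th + R_L) ≤ 0.0240, so R_th ≤ R_L · ε/(1−ε) = 686 kΩ × 0.0240/0.9760 = 16.9 kΩ.
(Any R1, R2 with R2/(R1+R2) = 0.418 and R1‖R2 ≤ 16.9 kΩ will meet the spec.)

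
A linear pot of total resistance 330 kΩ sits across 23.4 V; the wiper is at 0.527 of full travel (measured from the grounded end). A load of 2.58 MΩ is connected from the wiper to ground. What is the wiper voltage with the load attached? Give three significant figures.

V ≈ 12.0 V

The wiper splits the pot into (1−α)R = 156.1 kΩ above and αR = 173.9 kΩ below.
Lower section ‖ load = 162.9 kΩ.
V_wiper = 23.4 × 162.9/(156.1 + 162.9) = 12.0 V.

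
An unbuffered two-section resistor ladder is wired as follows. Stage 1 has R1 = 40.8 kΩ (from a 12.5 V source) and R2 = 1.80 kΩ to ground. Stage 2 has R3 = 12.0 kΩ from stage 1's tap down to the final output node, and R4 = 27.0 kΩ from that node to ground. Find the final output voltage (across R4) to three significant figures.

Stage 2 presents R3+R4 = 39.00 kΩ as a load on stage 1's tap.
Stage 1's lower leg becomes R2‖(R3+R4) = 1.721 kΩ, so V_mid = 12.5 × 1.721/42.52 = 0.5058 V.
Stage 2 is itself unloaded: V_out = V_mid × R4/(R3+R4) = 0.5058 × 27.0/39.00 = 0.350 V.

V_out ≈ 0.350 V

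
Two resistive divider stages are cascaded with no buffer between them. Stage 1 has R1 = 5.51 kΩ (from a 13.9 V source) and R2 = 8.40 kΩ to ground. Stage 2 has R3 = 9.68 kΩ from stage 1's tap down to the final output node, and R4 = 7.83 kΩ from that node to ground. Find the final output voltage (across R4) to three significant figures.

Stage 2 presents R3+R4 = 17.51 kΩ as a load on stage 1's tap.
Stage 1's lower leg becomes R2‖(R3+R4) = 5.677 kΩ, so V_mid = 13.9 × 5.677/11.19 = 7.054 V.
Stage 2 is itself unloaded: V_out = V_mid × R4/(R3+R4) = 7.054 × 7.83/17.51 = 3.15 V.

V_out ≈ 3.15 V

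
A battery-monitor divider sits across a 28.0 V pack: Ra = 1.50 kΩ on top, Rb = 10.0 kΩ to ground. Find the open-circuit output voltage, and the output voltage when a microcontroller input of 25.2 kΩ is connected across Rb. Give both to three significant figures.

Open-circuit: V = 28.0 × 10.0/(1.50 + 10.0) = 24.3 V.
With the load, Rb becomes Rb‖R_L = 7.159 kΩ, so V = 28.0 × 7.159/8.659 = 23.1 V.

Unloaded: 24.3 V; loaded: 23.1 V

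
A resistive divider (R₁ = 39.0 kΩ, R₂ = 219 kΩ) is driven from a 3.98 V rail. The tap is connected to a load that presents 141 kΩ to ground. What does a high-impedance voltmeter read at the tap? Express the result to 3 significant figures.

V_out ≈ 2.74 V

The load sits in parallel with R₂: R₂‖R_L = (219 × 141) / (219 + 141) = 85.78 kΩ.
V_out = 3.98 × 85.78 / (39.0 + 85.78) = 3.98 × 85.78/124.8 = 2.74 V.
(Unloaded it would have been 3.38 V.)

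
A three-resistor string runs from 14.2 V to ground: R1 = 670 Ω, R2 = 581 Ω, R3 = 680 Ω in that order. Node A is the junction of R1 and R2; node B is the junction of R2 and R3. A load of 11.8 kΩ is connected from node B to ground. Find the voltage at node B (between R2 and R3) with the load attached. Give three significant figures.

V ≈ 4.82 V

At node B, R3 is in parallel with the load: R3‖R_L = 642.9 Ω.
Below node A the resistance is R2 + (R3‖R_L) = 1224 Ω, so V_A = 14.2 × 1224/1894 = 9.177 V.
Then V_B = V_A × (R3‖R_L)/(R2 + R3‖R_L) = 9.177 × 642.9/1224 = 4.82 V.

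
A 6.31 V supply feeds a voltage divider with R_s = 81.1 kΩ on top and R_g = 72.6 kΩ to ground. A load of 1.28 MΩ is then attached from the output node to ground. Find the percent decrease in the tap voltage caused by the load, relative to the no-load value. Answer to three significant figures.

2.91 %

The divider's output (Thévenin) resistance is R_s‖R_g = 38.31 kΩ.
Fractional drop under load = R_th/(R_th + R_L) = 38.31 / (38.31 + 1280) = 0.02906.
So the output falls by 2.91 %.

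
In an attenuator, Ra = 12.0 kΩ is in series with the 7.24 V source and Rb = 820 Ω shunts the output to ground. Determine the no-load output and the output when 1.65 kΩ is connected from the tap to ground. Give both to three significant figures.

Open-circuit: V = 7.24 × 820/(12000 + 820) = 0.463 V.
With the load, Rb becomes Rb‖R_L = 547.8 Ω, so V = 7.24 × 547.8/12550 = 0.316 V.

Unloaded: 0.463 V; loaded: 0.316 V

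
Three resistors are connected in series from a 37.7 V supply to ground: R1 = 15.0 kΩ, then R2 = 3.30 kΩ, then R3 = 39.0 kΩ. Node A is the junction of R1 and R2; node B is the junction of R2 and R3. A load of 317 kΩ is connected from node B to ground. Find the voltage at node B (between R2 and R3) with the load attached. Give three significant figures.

V ≈ 24.7 V

At node B, R3 is in parallel with the load: R3‖R_L = 34.73 kΩ.
Below node A the resistance is R2 + (R3‖R_L) = 38.03 kΩ, so V_A = 37.7 × 38.03/53.03 = 27.04 V.
Then V_B = V_A × (R3‖R_L)/(R2 + R3‖R_L) = 27.04 × 34.73/38.03 = 24.7 V.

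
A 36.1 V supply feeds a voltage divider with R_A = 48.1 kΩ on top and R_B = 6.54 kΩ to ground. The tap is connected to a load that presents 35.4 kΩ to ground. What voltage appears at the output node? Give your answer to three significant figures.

The load sits in parallel with R_B: R_B‖R_L = (6.54 × 35.4) / (6.54 + 35.4) = 5.520 kΩ.
V_out = 36.1 × 5.520 / (48.1 + 5.520) = 36.1 × 5.520/53.62 = 3.72 V.

V_out ≈ 3.72 V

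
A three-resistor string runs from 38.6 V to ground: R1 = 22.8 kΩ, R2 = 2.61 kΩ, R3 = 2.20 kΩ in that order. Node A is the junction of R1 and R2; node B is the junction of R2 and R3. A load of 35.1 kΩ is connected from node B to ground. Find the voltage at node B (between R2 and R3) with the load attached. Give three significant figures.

V ≈ 2.91 V

At node B, R3 is in parallel with the load: R3‖R_L = 2.070 kΩ.
Below node A the resistance is R2 + (R3‖R_L) = 4.680 kΩ, so V_A = 38.6 × 4.680/27.48 = 6.574 V.
Then V_B = V_A × (R3‖R_L)/(R2 + R3‖R_L) = 6.574 × 2.070/4.680 = 2.91 V.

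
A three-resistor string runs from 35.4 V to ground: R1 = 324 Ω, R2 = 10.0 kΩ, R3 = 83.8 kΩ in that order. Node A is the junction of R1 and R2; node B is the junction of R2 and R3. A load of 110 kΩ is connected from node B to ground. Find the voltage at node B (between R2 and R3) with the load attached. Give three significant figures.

V ≈ 29.1 V

At node B, R3 is in parallel with the load: R3‖R_L = 47560 Ω.
Below node A the resistance is R2 + (R3‖R_L) = 57560 Ω, so V_A = 35.4 × 57560/57890 = 35.20 V.
Then V_B = V_A × (R3‖R_L)/(R2 + R3‖R_L) = 35.20 × 47560/57560 = 29.1 V.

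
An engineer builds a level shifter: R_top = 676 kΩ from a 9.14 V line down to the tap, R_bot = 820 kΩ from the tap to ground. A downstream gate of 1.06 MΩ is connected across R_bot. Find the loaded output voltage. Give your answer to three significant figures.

V_out ≈ 3.71 V

The load sits in parallel with R_bot: R_bot‖R_L = (820 × 1060) / (820 + 1060) = 462.3 kΩ.
V_out = 9.14 × 462.3 / (676 + 462.3) = 9.14 × 462.3/1138 = 3.71 V.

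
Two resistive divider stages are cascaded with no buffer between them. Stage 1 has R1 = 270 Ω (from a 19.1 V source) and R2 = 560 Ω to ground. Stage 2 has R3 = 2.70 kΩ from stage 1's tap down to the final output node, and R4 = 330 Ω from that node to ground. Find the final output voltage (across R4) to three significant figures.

V_out ≈ 1.32 V

Stage 2 presents R3+R4 = 3030 Ω as a load on stage 1's tap.
Stage 1's lower leg becomes R2‖(R3+R4) = 472.6 Ω, so V_mid = 19.1 × 472.6/742.6 = 12.16 V.
Stage 2 is itself unloaded: V_out = V_mid × R4/(R3+R4) = 12.16 × 330/3030 = 1.32 V.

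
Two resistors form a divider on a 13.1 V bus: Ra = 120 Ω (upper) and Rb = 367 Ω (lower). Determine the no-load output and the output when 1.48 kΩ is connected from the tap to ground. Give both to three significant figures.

Unloaded: 9.87 V; loaded: 9.30 V

Open-circuit: V = 13.1 × 367/(120 + 367) = 9.87 V.
With the load, Rb becomes Rb‖R_L = 294.1 Ω, so V = 13.1 × 294.1/414.1 = 9.30 V.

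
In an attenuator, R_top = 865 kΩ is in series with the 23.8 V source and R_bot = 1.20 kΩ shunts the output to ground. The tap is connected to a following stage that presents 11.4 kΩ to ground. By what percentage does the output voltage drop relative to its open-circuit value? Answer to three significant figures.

9.51 %

Unloaded V = 23.8 × 1.20/866.2 = 0.032972 V.
Loaded: R_bot‖R_L = 1.086 kΩ, giving V = 23.8 × 1.086/866.1 = 0.029835 V.
Drop = (0.032972 − 0.029835) / 0.032972 = 9.51 %.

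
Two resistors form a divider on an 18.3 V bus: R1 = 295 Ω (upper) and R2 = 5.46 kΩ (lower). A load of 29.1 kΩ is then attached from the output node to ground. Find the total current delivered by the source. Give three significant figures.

R2‖R_L = 4597 Ω, so the source sees R1 + R2‖R_L = 4892 Ω.
I = 18.3 V / 4892 Ω = 3.74 mA.

I ≈ 3.74 mA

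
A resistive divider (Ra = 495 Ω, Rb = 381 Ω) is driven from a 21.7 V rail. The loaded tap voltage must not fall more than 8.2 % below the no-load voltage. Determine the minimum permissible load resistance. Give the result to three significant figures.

Output resistance R_th = Ra‖Rb = (495 × 381)/876.0 = 215.3 Ω.
The fractional drop is R_th/(R_th + R_L); requiring this ≤ 0.0820 gives R_L ≥ R_th(1/0.0820 − 1) = 215.3 × 11.20 = 2.41 kΩ.

R_L(min) ≈ 2.41 kΩ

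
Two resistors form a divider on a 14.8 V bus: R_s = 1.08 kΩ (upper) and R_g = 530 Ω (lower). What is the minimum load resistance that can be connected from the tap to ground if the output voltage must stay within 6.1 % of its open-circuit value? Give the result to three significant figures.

Output resistance R_th = R_s‖R_g = (1080 × 530)/1610 = 355.5 Ω.
The fractional drop is R_th/(R_th + R_L); requiring this ≤ 0.0610 gives R_L ≥ R_th(1/0.0610 − 1) = 355.5 × 15.39 = 5.47 kΩ.

R_L(min) ≈ 5.47 kΩ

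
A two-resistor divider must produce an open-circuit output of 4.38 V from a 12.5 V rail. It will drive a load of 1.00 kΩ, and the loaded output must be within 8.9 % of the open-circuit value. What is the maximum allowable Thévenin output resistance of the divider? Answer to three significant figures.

R_th ≤ 97.7 Ω

Loading drop = R_th/(R_th + R_L) ≤ 0.0890, so R_th ≤ R_L · ε/(1−ε) = 1.00 kΩ × 0.0890/0.9110 = 97.7 Ω.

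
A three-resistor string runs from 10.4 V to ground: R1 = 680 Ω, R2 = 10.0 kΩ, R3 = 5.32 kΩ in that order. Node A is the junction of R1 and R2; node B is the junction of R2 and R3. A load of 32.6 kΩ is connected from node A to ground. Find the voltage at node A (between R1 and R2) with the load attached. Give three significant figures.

V ≈ 9.76 V

Below node A the series string R2+R3 = 15320 Ω sits in parallel with the 32600 Ω load: 10420 Ω.
V_A = 10.4 × 10420/(680 + 10420) = 9.76 V.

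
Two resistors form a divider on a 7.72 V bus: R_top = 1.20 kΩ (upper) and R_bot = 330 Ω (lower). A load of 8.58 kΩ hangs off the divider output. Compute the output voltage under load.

V_out ≈ 1.62 V

The load sits in parallel with R_bot: R_bot‖R_L = (330 × 8580) / (330 + 8580) = 317.8 Ω.
V_out = 7.72 × 317.8 / (1200 + 317.8) = 7.72 × 317.8/1518 = 1.62 V.
(Unloaded it would have been 1.67 V.)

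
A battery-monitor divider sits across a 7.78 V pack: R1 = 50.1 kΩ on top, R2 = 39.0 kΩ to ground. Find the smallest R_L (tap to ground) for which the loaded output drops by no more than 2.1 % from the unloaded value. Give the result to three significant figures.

Output resistance R_th = R1‖R2 = (50.1 × 39.0)/89.10 = 21.93 kΩ.
The fractional drop is R_th/(R_th + R_L); requiring this ≤ 0.0210 gives R_L ≥ R_th(1/0.0210 − 1) = 21.93 × 46.62 = 1.02 MΩ.

R_L(min) ≈ 1.02 MΩ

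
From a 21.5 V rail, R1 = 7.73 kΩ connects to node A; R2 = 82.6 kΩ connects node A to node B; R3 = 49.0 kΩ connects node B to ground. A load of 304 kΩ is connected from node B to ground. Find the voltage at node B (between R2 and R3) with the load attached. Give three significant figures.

V ≈ 6.85 V

At node B, R3 is in parallel with the load: R3‖R_L = 42.20 kΩ.
Below node A the resistance is R2 + (R3‖R_L) = 124.8 kΩ, so V_A = 21.5 × 124.8/132.5 = 20.25 V.
Then V_B = V_A × (R3‖R_L)/(R2 + R3‖R_L) = 20.25 × 42.20/124.8 = 6.85 V.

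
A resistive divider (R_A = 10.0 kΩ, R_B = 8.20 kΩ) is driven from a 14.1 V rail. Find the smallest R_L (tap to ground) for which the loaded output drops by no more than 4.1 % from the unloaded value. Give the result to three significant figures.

Output resistance R_th = R_A‖R_B = (10.0 × 8.20)/18.20 = 4.505 kΩ.
The fractional drop is R_th/(R_th + R_L); requiring this ≤ 0.0410 gives R_L ≥ R_th(1/0.0410 − 1) = 4.505 × 23.39 = 105 kΩ.

R_L(min) ≈ 105 kΩ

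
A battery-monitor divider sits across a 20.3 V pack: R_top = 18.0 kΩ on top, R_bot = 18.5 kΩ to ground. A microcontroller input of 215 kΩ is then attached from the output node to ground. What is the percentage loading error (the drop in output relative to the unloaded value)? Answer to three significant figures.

4.07 %

The divider's output (Thévenin) resistance is R_top‖R_bot = 9.123 kΩ.
Fractional drop under load = R_th/(R_th + R_L) = 9.123 / (9.123 + 215) = 0.04071.
So the output falls by 4.07 %.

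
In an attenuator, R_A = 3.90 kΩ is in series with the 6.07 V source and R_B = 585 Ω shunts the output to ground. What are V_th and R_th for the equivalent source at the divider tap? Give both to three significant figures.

V_th = 0.792 V, R_th = 509 Ω

V_th is the open-circuit tap voltage: 6.07 × 585/(3900 + 585) = 0.792 V.
With the supply zeroed, R_A and R_B appear in parallel from the tap: R_th = R_A‖R_B = (3900 × 585)/4485 = 509 Ω.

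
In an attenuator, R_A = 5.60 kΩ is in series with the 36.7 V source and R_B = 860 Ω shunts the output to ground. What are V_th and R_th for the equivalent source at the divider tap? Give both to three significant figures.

V_th = 4.89 V, R_th = 746 Ω

V_th is the open-circuit tap voltage: 36.7 × 860/(5600 + 860) = 4.89 V.
With the supply zeroed, R_A and R_B appear in parallel from the tap: R_th = R_A‖R_B = (5600 × 860)/6460 = 746 Ω.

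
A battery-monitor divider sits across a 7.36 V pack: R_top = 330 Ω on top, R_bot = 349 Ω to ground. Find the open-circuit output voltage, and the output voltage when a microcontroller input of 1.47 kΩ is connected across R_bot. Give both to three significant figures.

Open-circuit: V = 7.36 × 349/(330 + 349) = 3.78 V.
With the load, R_bot becomes R_bot‖R_L = 282.0 Ω, so V = 7.36 × 282.0/612.0 = 3.39 V.

Unloaded: 3.78 V; loaded: 3.39 V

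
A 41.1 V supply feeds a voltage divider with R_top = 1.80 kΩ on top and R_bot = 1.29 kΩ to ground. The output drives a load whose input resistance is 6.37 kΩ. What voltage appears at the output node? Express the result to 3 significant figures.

V_out ≈ 15.3 V

The load sits in parallel with R_bot: R_bot‖R_L = (1.29 × 6.37) / (1.29 + 6.37) = 1.073 kΩ.
V_out = 41.1 × 1.073 / (1.80 + 1.073) = 41.1 × 1.073/2.873 = 15.3 V.
(Unloaded it would have been 17.2 V.)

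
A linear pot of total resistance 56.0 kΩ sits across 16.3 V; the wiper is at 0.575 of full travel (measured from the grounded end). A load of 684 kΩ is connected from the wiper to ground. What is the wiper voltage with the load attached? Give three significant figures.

V ≈ 9.19 V

The wiper splits the pot into (1−α)R = 23.80 kΩ above and αR = 32.20 kΩ below.
Lower section ‖ load = 30.75 kΩ.
V_wiper = 16.3 × 30.75/(23.80 + 30.75) = 9.19 V.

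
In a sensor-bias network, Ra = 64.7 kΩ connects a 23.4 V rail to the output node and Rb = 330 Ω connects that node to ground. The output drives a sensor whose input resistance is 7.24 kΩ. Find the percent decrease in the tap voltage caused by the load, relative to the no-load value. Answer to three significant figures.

The divider's output (Thévenin) resistance is Ra‖Rb = 328.3 Ω.
Fractional drop under load = R_th/(R_th + R_L) = 328.3 / (328.3 + 7240) = 0.04338.
So the output falls by 4.34 %.

4.34 %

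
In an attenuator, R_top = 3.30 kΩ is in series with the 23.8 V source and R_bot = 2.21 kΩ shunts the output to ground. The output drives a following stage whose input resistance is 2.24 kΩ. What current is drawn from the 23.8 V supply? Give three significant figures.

I ≈ 5.39 mA

R_bot‖R_L = 1.112 kΩ, so the source sees R_top + R_bot‖R_L = 4.412 kΩ.
I = 23.8 V / 4.412 kΩ = 5.39 mA.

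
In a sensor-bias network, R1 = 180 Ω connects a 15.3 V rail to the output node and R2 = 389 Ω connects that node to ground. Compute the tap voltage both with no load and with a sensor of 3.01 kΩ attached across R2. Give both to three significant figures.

Open-circuit: V = 15.3 × 389/(180 + 389) = 10.5 V.
With the load, R2 becomes R2‖R_L = 344.5 Ω, so V = 15.3 × 344.5/524.5 = 10.0 V.

Unloaded: 10.5 V; loaded: 10.0 V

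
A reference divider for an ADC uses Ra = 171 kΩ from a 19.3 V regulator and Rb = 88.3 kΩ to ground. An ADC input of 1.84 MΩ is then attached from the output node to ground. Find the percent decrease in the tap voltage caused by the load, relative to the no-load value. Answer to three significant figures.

The divider's output (Thévenin) resistance is Ra‖Rb = 58.23 kΩ.
Fractional drop under load = R_th/(R_th + R_L) = 58.23 / (58.23 + 1840) = 0.03068.
So the output falls by 3.07 %.

3.07 %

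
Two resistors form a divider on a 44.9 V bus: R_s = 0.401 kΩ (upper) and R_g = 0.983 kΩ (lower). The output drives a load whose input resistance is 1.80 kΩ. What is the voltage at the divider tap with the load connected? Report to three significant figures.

The load sits in parallel with R_g: R_g‖R_L = (983 × 1800) / (983 + 1800) = 635.8 Ω.
V_out = 44.9 × 635.8 / (401 + 635.8) = 44.9 × 635.8/1037 = 27.5 V.

V_out ≈ 27.5 V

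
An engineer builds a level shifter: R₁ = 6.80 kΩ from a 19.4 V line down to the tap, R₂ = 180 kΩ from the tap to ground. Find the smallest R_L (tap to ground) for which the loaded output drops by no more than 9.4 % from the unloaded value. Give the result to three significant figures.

R_L(min) ≈ 63.2 kΩ

Output resistance R_th = R₁‖R₂ = (6.80 × 180)/186.8 = 6.552 kΩ.
The fractional drop is R_th/(R_th + R_L); requiring this ≤ 0.0940 gives R_L ≥ R_th(1/0.0940 − 1) = 6.552 × 9.638 = 63.2 kΩ.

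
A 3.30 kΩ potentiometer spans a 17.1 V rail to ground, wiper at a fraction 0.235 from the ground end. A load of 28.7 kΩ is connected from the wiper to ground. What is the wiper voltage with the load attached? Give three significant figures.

The wiper splits the pot into (1−α)R = 2524 Ω above and αR = 775.5 Ω below.
Lower section ‖ load = 755.1 Ω.
V_wiper = 17.1 × 755.1/(2524 + 755.1) = 3.94 V.

V ≈ 3.94 V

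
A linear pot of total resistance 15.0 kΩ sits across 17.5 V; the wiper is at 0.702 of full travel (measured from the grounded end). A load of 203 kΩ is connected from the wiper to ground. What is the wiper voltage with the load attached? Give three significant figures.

V ≈ 12.1 V

The wiper splits the pot into (1−α)R = 4.470 kΩ above and αR = 10.53 kΩ below.
Lower section ‖ load = 10.01 kΩ.
V_wiper = 17.5 × 10.01/(4.470 + 10.01) = 12.1 V.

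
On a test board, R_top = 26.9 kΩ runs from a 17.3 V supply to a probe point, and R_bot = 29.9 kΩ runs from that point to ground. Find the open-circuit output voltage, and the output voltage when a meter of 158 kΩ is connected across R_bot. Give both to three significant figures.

Open-circuit: V = 17.3 × 29.9/(26.9 + 29.9) = 9.11 V.
With the load, R_bot becomes R_bot‖R_L = 25.14 kΩ, so V = 17.3 × 25.14/52.04 = 8.36 V.

Unloaded: 9.11 V; loaded: 8.36 V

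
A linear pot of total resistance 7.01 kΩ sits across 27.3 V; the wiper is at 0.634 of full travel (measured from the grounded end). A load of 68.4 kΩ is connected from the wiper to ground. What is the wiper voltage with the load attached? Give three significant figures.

V ≈ 16.9 V

The wiper splits the pot into (1−α)R = 2.566 kΩ above and αR = 4.444 kΩ below.
Lower section ‖ load = 4.173 kΩ.
V_wiper = 27.3 × 4.173/(2.566 + 4.173) = 16.9 V.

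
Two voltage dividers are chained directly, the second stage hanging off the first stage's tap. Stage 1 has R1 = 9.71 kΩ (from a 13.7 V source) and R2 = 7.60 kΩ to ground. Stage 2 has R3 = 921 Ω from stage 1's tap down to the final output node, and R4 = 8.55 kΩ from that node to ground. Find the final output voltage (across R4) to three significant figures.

V_out ≈ 3.74 V

Stage 2 presents R3+R4 = 9471 Ω as a load on stage 1's tap.
Stage 1's lower leg becomes R2‖(R3+R4) = 4216 Ω, so V_mid = 13.7 × 4216/13930 = 4.148 V.
Stage 2 is itself unloaded: V_out = V_mid × R4/(R3+R4) = 4.148 × 8550/9471 = 3.74 V.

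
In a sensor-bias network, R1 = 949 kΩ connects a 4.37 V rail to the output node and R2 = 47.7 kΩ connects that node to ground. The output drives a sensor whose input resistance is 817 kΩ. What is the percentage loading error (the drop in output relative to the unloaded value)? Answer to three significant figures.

The divider's output (Thévenin) resistance is R1‖R2 = 45.42 kΩ.
Fractional drop under load = R_th/(R_th + R_L) = 45.42 / (45.42 + 817) = 0.05266.
So the output falls by 5.27 %.

5.27 %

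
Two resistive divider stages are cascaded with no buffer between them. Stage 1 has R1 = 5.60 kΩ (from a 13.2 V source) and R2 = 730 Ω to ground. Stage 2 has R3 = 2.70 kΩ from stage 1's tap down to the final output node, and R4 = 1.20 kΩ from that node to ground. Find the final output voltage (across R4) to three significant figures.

Stage 2 presents R3+R4 = 3900 Ω as a load on stage 1's tap.
Stage 1's lower leg becomes R2‖(R3+R4) = 614.9 Ω, so V_mid = 13.2 × 614.9/6215 = 1.306 V.
Stage 2 is itself unloaded: V_out = V_mid × R4/(R3+R4) = 1.306 × 1200/3900 = 0.402 V.

V_out ≈ 0.402 V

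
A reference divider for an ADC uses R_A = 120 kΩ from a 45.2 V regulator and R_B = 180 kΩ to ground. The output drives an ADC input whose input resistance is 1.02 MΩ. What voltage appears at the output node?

V_out ≈ 25.3 V

The load sits in parallel with R_B: R_B‖R_L = (180 × 1020) / (180 + 1020) = 153.0 kΩ.
V_out = 45.2 × 153.0 / (120 + 153.0) = 45.2 × 153.0/273.0 = 25.3 V.
(Unloaded it would have been 27.1 V.)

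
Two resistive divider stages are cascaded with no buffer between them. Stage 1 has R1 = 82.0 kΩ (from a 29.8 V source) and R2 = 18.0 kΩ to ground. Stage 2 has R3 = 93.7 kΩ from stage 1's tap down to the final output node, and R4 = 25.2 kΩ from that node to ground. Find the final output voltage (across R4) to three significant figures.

V_out ≈ 1.01 V

Stage 2 presents R3+R4 = 118.9 kΩ as a load on stage 1's tap.
Stage 1's lower leg becomes R2‖(R3+R4) = 15.63 kΩ, so V_mid = 29.8 × 15.63/97.63 = 4.772 V.
Stage 2 is itself unloaded: V_out = V_mid × R4/(R3+R4) = 4.772 × 25.2/118.9 = 1.01 V.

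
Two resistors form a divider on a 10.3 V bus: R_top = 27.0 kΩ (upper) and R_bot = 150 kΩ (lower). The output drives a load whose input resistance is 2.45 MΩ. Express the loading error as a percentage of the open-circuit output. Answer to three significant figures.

The divider's output (Thévenin) resistance is R_top‖R_bot = 22.88 kΩ.
Fractional drop under load = R_th/(R_th + R_L) = 22.88 / (22.88 + 2450) = 0.009253.
So the output falls by 0.925 %.

0.925 %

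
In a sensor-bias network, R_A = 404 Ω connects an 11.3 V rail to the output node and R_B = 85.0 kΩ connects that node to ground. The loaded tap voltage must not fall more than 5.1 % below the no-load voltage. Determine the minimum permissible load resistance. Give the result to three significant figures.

Output resistance R_th = R_A‖R_B = (404 × 85000)/85400 = 402.1 Ω.
The fractional drop is R_th/(R_th + R_L); requiring this ≤ 0.0510 gives R_L ≥ R_th(1/0.0510 − 1) = 402.1 × 18.61 = 7.48 kΩ.

R_L(min) ≈ 7.48 kΩ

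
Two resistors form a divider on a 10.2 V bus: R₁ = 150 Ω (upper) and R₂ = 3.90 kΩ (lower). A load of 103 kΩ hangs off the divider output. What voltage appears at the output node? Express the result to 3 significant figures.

V_out ≈ 9.81 V

The load sits in parallel with R₂: R₂‖R_L = (3900 × 103000) / (3900 + 103000) = 3758 Ω.
V_out = 10.2 × 3758 / (150 + 3758) = 10.2 × 3758/3908 = 9.81 V.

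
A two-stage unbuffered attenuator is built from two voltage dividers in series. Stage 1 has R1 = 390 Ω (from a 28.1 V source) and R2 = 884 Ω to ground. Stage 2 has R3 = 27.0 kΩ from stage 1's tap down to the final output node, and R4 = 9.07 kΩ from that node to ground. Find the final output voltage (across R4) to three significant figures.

Stage 2 presents R3+R4 = 36070 Ω as a load on stage 1's tap.
Stage 1's lower leg becomes R2‖(R3+R4) = 862.9 Ω, so V_mid = 28.1 × 862.9/1253 = 19.35 V.
Stage 2 is itself unloaded: V_out = V_mid × R4/(R3+R4) = 19.35 × 9070/36070 = 4.87 V.

V_out ≈ 4.87 V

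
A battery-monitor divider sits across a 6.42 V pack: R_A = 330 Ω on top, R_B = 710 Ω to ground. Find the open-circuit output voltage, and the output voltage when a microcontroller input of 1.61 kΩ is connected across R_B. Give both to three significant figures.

Unloaded: 4.38 V; loaded: 3.84 V

Open-circuit: V = 6.42 × 710/(330 + 710) = 4.38 V.
With the load, R_B becomes R_B‖R_L = 492.7 Ω, so V = 6.42 × 492.7/822.7 = 3.84 V.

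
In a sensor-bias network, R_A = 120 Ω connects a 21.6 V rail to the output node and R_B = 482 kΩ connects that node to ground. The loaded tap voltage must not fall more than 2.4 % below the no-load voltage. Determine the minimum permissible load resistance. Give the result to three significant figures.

Output resistance R_th = R_A‖R_B = (120 × 482000)/482100 = 120.0 Ω.
The fractional drop is R_th/(R_th + R_L); requiring this ≤ 0.0240 gives R_L ≥ R_th(1/0.0240 − 1) = 120.0 × 40.67 = 4.88 kΩ.

R_L(min) ≈ 4.88 kΩ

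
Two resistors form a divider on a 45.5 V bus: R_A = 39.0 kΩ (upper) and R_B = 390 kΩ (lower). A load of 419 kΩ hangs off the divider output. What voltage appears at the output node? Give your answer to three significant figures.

The load sits in parallel with R_B: R_B‖R_L = (390 × 419) / (390 + 419) = 202.0 kΩ.
V_out = 45.5 × 202.0 / (39.0 + 202.0) = 45.5 × 202.0/241.0 = 38.1 V.

V_out ≈ 38.1 V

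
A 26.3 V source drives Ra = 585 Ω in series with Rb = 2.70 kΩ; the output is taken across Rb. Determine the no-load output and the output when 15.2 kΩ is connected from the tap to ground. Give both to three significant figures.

Open-circuit: V = 26.3 × 2700/(585 + 2700) = 21.6 V.
With the load, Rb becomes Rb‖R_L = 2293 Ω, so V = 26.3 × 2293/2878 = 21.0 V.

Unloaded: 21.6 V; loaded: 21.0 V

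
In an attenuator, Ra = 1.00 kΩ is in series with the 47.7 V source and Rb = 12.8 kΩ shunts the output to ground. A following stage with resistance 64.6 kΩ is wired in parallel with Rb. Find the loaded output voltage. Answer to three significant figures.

V_out ≈ 43.6 V

The load sits in parallel with Rb: Rb‖R_L = (12.8 × 64.6) / (12.8 + 64.6) = 10.68 kΩ.
V_out = 47.7 × 10.68 / (1.00 + 10.68) = 47.7 × 10.68/11.68 = 43.6 V.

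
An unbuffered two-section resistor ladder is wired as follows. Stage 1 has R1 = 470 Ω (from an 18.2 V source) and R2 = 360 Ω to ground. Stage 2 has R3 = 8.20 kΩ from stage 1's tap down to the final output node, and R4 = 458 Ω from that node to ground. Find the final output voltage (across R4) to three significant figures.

V_out ≈ 0.408 V

Stage 2 presents R3+R4 = 8658 Ω as a load on stage 1's tap.
Stage 1's lower leg becomes R2‖(R3+R4) = 345.6 Ω, so V_mid = 18.2 × 345.6/815.6 = 7.712 V.
Stage 2 is itself unloaded: V_out = V_mid × R4/(R3+R4) = 7.712 × 458/8658 = 0.408 V.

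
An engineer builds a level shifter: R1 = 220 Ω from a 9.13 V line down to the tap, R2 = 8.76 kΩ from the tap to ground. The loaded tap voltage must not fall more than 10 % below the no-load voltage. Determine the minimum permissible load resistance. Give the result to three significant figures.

Output resistance R_th = R1‖R2 = (220 × 8760)/8980 = 214.6 Ω.
The fractional drop is R_th/(R_th + R_L); requiring this ≤ 0.100 gives R_L ≥ R_th(1/0.100 − 1) = 214.6 × 9.000 = 1.93 kΩ.

R_L(min) ≈ 1.93 kΩ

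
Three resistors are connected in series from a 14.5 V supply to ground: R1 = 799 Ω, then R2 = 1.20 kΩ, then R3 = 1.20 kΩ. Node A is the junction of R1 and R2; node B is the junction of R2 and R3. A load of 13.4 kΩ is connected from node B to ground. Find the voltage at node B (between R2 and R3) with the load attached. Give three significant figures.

V ≈ 5.15 V

At node B, R3 is in parallel with the load: R3‖R_L = 1101 Ω.
Below node A the resistance is R2 + (R3‖R_L) = 2301 Ω, so V_A = 14.5 × 2301/3100 = 10.76 V.
Then V_B = V_A × (R3‖R_L)/(R2 + R3‖R_L) = 10.76 × 1101/2301 = 5.15 V.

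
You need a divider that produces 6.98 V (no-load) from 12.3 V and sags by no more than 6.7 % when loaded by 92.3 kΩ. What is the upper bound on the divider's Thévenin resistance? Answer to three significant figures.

R_th ≤ 6.63 kΩ

Loading drop = R_th/(R_th + R_L) ≤ 0.0670, so R_th ≤ R_L · ε/(1−ε) = 92.3 kΩ × 0.0670/0.9330 = 6.63 kΩ.
(Any R1, R2 with R2/(R1+R2) = 0.567 and R1‖R2 ≤ 6.63 kΩ will meet the spec.)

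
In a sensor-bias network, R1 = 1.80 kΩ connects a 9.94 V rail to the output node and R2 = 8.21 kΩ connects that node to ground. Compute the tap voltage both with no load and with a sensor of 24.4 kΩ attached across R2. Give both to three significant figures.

Open-circuit: V = 9.94 × 8.21/(1.80 + 8.21) = 8.15 V.
With the load, R2 becomes R2‖R_L = 6.143 kΩ, so V = 9.94 × 6.143/7.943 = 7.69 V.

Unloaded: 8.15 V; loaded: 7.69 V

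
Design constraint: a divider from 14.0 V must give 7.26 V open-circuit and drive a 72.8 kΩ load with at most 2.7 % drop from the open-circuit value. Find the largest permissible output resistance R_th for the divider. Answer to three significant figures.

Loading drop = R_th/(R_th + R_L) ≤ 0.0270, so R_th ≤ R_L · ε/(1−ε) = 72.8 kΩ × 0.0270/0.9730 = 2.02 kΩ.
(Any R1, R2 with R2/(R1+R2) = 0.519 and R1‖R2 ≤ 2.02 kΩ will meet the spec.)

R_th ≤ 2.02 kΩ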